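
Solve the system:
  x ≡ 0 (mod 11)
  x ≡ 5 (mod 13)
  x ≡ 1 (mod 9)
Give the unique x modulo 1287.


Moduli 11, 13, 9 are pairwise coprime; by CRT there is a unique solution modulo M = 11 · 13 · 9 = 1287.
Solve pairwise, accumulating the modulus:
  Start with x ≡ 0 (mod 11).
  Combine with x ≡ 5 (mod 13): since gcd(11, 13) = 1, we get a unique residue mod 143.
    Write x = 0 + 11·t and substitute into x ≡ 5 (mod 13): 11·t ≡ 5 − 0 = 5 (mod 13).
    The inverse of 11 mod 13 is 6 (since 11·6 = 66 = 5·13 + 1), so t ≡ 6·5 = 30 ≡ 4 (mod 13).
    Then x = 0 + 11·4 = 44, valid modulo lcm(11, 13) = 143: x ≡ 44 (mod 143).
  Combine with x ≡ 1 (mod 9): since gcd(143, 9) = 1, we get a unique residue mod 1287.
    Write x = 44 + 143·t and substitute into x ≡ 1 (mod 9): 143·t ≡ 1 − 44 = -43 (mod 9).
    Reduce coefficients mod 9: 8·t ≡ 2 (mod 9).
    The inverse of 8 mod 9 is 8 (since 8·8 = 64 = 7·9 + 1), so t ≡ 8·2 = 16 ≡ 7 (mod 9).
    Then x = 44 + 143·7 = 1045, valid modulo lcm(143, 9) = 1287: x ≡ 1045 (mod 1287).
Verify: 1045 mod 11 = 0 ✓, 1045 mod 13 = 5 ✓, 1045 mod 9 = 1 ✓.

x ≡ 1045 (mod 1287).


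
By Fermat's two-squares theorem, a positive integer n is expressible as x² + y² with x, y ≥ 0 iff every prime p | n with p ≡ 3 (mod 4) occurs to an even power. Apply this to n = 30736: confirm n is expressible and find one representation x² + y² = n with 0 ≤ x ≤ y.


Step 1: Factor n = 30736 = 2^4 · 17 · 113.
Step 2: Check the mod-4 condition on each prime factor: 2 = 2 (special); 17 ≡ 1 (mod 4), exponent 1; 113 ≡ 1 (mod 4), exponent 1.
All primes ≡ 3 (mod 4) appear to even exponent (or don't appear), so by the two-squares theorem n IS expressible as a sum of two squares.
Step 3: Build a representation. Group n = k² · m with k = 4 and m = 17 · 113 = 1921 (a product of primes ≡ 1 (mod 4)); a representation of m scales to one of n via (k·x)² + (k·y)² = k²(x² + y²). Each prime p ≡ 1 (mod 4) is itself a sum of two squares; find a² by testing p − a² for a perfect square:
  17: 17 − 1² = 16 = 4² ⇒ 17 = 1² + 4².
  113: 113 − 1² = 112, 113 − 2² = 109, 113 − 3² = 104, 113 − 4² = 97, 113 − 5² = 88, 113 − 6² = 77, 113 − 7² = 64 = 8² ⇒ 113 = 7² + 8².
  Combine using the Brahmagupta–Fibonacci identity (a² + b²)(c² + d²) = (ac − bd)² + (ad + bc)² = (ac + bd)² + (ad − bc)²:
  17 · 113 = 1921: from (1² + 4²)(7² + 8²), take (1·7 − 4·8, 1·8 + 4·7) = (7 − 32, 8 + 28) = (-25, 36); dropping signs (only squares matter) gives (25, 36); check 25² + 36² = 625 + 1296 = 1921 ✓.
  Scale by k = 4: (4·25, 4·36) = (100, 144).
Step 4: Order so x ≤ y and verify: 100² + 144² = 10000 + 20736 = 30736 = n. ✓

n = 30736 = 100² + 144² (one valid representation with x ≤ y).


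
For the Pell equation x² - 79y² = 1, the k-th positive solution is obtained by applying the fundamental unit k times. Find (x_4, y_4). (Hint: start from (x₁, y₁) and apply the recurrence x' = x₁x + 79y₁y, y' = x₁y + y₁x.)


Step 1: Find the fundamental solution (x₁, y₁) of x² - 79y² = 1.
  Expand √79 as a continued fraction. a₀ = ⌊√79⌋ = 8; iterate m_{k+1} = d_k·a_k − m_k, d_{k+1} = (79 − m_{k+1}²)/d_k, a_{k+1} = ⌊(a₀ + m_{k+1})/d_{k+1}⌋ (starting m₀ = 0, d₀ = 1), with convergents p_k = a_k·p_{k-1} + p_{k-2}, q_k = a_k·q_{k-1} + q_{k-2} (p₋₁ = 1, q₋₁ = 0):
  k = 0: a₀ = 8; p₀/q₀ = 8/1; p₀² − 79·q₀² = 64 − 79 = -15.
  k = 1: m = 8, d = 15, a = ⌊(8 + 8)/15⌋ = 1; p/q = (1·8 + 1)/(1·1 + 0) = 9/1; p² − 79·q² = 81 − 79 = 2.
  k = 2: m = 7, d = 2, a = ⌊(8 + 7)/2⌋ = 7; p/q = (7·9 + 8)/(7·1 + 1) = 71/8; p² − 79·q² = 5041 − 5056 = -15.
  k = 3: m = 7, d = 15, a = ⌊(8 + 7)/15⌋ = 1; p/q = (1·71 + 9)/(1·8 + 1) = 80/9; p² − 79·q² = 6400 − 6399 = 1.
  The first convergent with p² − 79·q² = 1 gives the fundamental solution (x₁, y₁) = (80, 9).
Step 2: Apply the recurrence (x_{n+1}, y_{n+1}) = (x₁x_n + 79y₁y_n, x₁y_n + y₁x_n) repeatedly.
  From (x_1, y_1) = (80, 9): x_2 = 80·80 + 79·9·9 = 12799; y_2 = 80·9 + 9·80 = 1440.
  From (x_2, y_2) = (12799, 1440): x_3 = 80·12799 + 79·9·1440 = 2047760; y_3 = 80·1440 + 9·12799 = 230391.
  From (x_3, y_3) = (2047760, 230391): x_4 = 80·2047760 + 79·9·230391 = 327628801; y_4 = 80·230391 + 9·2047760 = 36861120.
Step 3: Verify x_4² - 79·y_4² = 107340631244697601 - 107340631244697600 = 1 (should be 1). ✓

(x_1, y_1) = (80, 9); (x_4, y_4) = (327628801, 36861120).


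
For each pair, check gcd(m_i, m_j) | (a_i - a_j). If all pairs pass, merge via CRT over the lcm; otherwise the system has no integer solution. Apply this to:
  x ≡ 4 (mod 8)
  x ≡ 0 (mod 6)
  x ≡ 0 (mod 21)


Moduli 8, 6, 21 are not pairwise coprime, so CRT works modulo lcm(m_i) when all pairwise compatibility conditions hold.
Pairwise compatibility: gcd(m_i, m_j) must divide a_i - a_j for every pair.
Merge one congruence at a time:
  Start: x ≡ 4 (mod 8).
  Combine with x ≡ 0 (mod 6): gcd(8, 6) = 2; 0 - 4 = -4, which IS divisible by 2, so compatible.
    Write x = 4 + 8·t and substitute into x ≡ 0 (mod 6): 8·t ≡ 0 − 4 = -4 (mod 6).
    Divide the congruence (and modulus) by g = 2: 4·t ≡ -2 (mod 3).
    Reduce coefficients mod 3: 1·t ≡ 1 (mod 3).
    So t ≡ 1 (mod 3).
    Then x = 4 + 8·1 = 12, valid modulo lcm(8, 6) = 24: x ≡ 12 (mod 24).
  Combine with x ≡ 0 (mod 21): gcd(24, 21) = 3; 0 - 12 = -12, which IS divisible by 3, so compatible.
    Write x = 12 + 24·t and substitute into x ≡ 0 (mod 21): 24·t ≡ 0 − 12 = -12 (mod 21).
    Divide the congruence (and modulus) by g = 3: 8·t ≡ -4 (mod 7).
    Reduce coefficients mod 7: 1·t ≡ 3 (mod 7).
    So t ≡ 3 (mod 7).
    Then x = 12 + 24·3 = 84, valid modulo lcm(24, 21) = 168: x ≡ 84 (mod 168).
Verify: 84 mod 8 = 4, 84 mod 6 = 0, 84 mod 21 = 0.

x ≡ 84 (mod 168).


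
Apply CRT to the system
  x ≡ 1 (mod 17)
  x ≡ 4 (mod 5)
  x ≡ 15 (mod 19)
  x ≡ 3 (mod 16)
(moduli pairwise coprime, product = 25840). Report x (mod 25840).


Product of moduli M = 17 · 5 · 19 · 16 = 25840.
Merge one congruence at a time:
  Start: x ≡ 1 (mod 17).
  Combine with x ≡ 4 (mod 5); new modulus lcm = 85.
    Write x = 1 + 17·t and substitute into x ≡ 4 (mod 5): 17·t ≡ 4 − 1 = 3 (mod 5).
    Reduce coefficients mod 5: 2·t ≡ 3 (mod 5).
    The inverse of 2 mod 5 is 3 (since 2·3 = 6 = 1·5 + 1), so t ≡ 3·3 = 9 ≡ 4 (mod 5).
    Then x = 1 + 17·4 = 69, valid modulo lcm(17, 5) = 85: x ≡ 69 (mod 85).
  Combine with x ≡ 15 (mod 19); new modulus lcm = 1615.
    Write x = 69 + 85·t and substitute into x ≡ 15 (mod 19): 85·t ≡ 15 − 69 = -54 (mod 19).
    Reduce coefficients mod 19: 9·t ≡ 3 (mod 19).
    The inverse of 9 mod 19 is 17 (since 9·17 = 153 = 8·19 + 1), so t ≡ 17·3 = 51 ≡ 13 (mod 19).
    Then x = 69 + 85·13 = 1174, valid modulo lcm(85, 19) = 1615: x ≡ 1174 (mod 1615).
  Combine with x ≡ 3 (mod 16); new modulus lcm = 25840.
    Write x = 1174 + 1615·t and substitute into x ≡ 3 (mod 16): 1615·t ≡ 3 − 1174 = -1171 (mod 16).
    Reduce coefficients mod 16: 15·t ≡ 13 (mod 16).
    The inverse of 15 mod 16 is 15 (since 15·15 = 225 = 14·16 + 1), so t ≡ 15·13 = 195 ≡ 3 (mod 16).
    Then x = 1174 + 1615·3 = 6019, valid modulo lcm(1615, 16) = 25840: x ≡ 6019 (mod 25840).
Verify against each original: 6019 mod 17 = 1, 6019 mod 5 = 4, 6019 mod 19 = 15, 6019 mod 16 = 3.

x ≡ 6019 (mod 25840).


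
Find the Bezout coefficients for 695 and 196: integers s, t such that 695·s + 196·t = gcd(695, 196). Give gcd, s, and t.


Euclidean algorithm on (695, 196) — divide until remainder is 0:
  695 = 3 · 196 + 107
  196 = 1 · 107 + 89
  107 = 1 · 89 + 18
  89 = 4 · 18 + 17
  18 = 1 · 17 + 1
  17 = 17 · 1 + 0
gcd(695, 196) = 1.
Track Bezout coefficients alongside the remainders: start with r₀ = 695 = a·1 + b·0 (s = 1, t = 0) and r₁ = 196 = a·0 + b·1 (s = 0, t = 1); each new remainder r_{k+1} = r_{k-1} − q_k·r_k inherits s_{k+1} = s_{k-1} − q_k·s_k, t_{k+1} = t_{k-1} − q_k·t_k, so r_k = a·s_k + b·t_k at every step:
  q = 3: r = 107, s = 1 − 3·0 = 1, t = 0 − 3·1 = -3  (check: 695·1 + 196·(-3) = 107)
  q = 1: r = 89, s = 0 − 1·1 = -1, t = 1 − 1·(-3) = 4  (check: 695·(-1) + 196·4 = 89)
  q = 1: r = 18, s = 1 − 1·(-1) = 2, t = -3 − 1·4 = -7  (check: 695·2 + 196·(-7) = 18)
  q = 4: r = 17, s = -1 − 4·2 = -9, t = 4 − 4·(-7) = 32  (check: 695·(-9) + 196·32 = 17)
  q = 1: r = 1, s = 2 − 1·(-9) = 11, t = -7 − 1·32 = -39  (check: 695·11 + 196·(-39) = 1)
The row with r = 1 (the gcd) gives the Bezout coefficients s = 11, t = -39.
Result: 695 · (11) + 196 · (-39) = 1.

gcd(695, 196) = 1; s = 11, t = -39 (check: 695·11 + 196·(-39) = 1).


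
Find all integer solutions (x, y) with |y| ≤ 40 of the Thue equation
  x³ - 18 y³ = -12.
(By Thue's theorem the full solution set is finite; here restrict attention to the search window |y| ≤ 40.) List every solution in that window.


The equation is x³ - 18y³ = -12. For fixed y, x³ = 18·y³ − 12, so a solution requires the RHS to be a perfect cube.
Strategy: iterate y from -40 to 40, compute RHS = 18·y³ − 12, and check whether it is a (positive or negative) perfect cube.
Check small values of y:
  y = 0: RHS = -12 is not a perfect cube.
  y = 1: RHS = 6 is not a perfect cube.
  y = -1: RHS = -30 is not a perfect cube.
  y = 2: RHS = 132 is not a perfect cube.
  y = -2: RHS = -156 is not a perfect cube.
  y = 3: RHS = 474 is not a perfect cube.
  y = -3: RHS = -498 is not a perfect cube.
Continuing the search up to |y| = 40 finds no solutions either.
No (x, y) in the scanned range satisfies the equation.

No integer solutions with |y| ≤ 40.


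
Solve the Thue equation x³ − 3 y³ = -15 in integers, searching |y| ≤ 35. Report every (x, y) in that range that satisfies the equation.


The equation is x³ - 3y³ = -15. For fixed y, x³ = 3·y³ − 15, so a solution requires the RHS to be a perfect cube.
Strategy: iterate y from -35 to 35, compute RHS = 3·y³ − 15, and check whether it is a (positive or negative) perfect cube.
Check small values of y:
  y = 0: RHS = -15 is not a perfect cube.
  y = 1: RHS = -12 is not a perfect cube.
  y = -1: RHS = -18 is not a perfect cube.
  y = 2: RHS = 9 is not a perfect cube.
  y = -2: RHS = -39 is not a perfect cube.
  y = 3: RHS = 66 is not a perfect cube.
  y = -3: RHS = -96 is not a perfect cube.
Continuing the search up to |y| = 35 finds no solutions either.
No (x, y) in the scanned range satisfies the equation.

No integer solutions with |y| ≤ 35.


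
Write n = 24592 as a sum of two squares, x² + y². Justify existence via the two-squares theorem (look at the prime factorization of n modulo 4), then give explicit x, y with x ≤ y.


Step 1: Factor n = 24592 = 2^4 · 29 · 53.
Step 2: Check the mod-4 condition on each prime factor: 2 = 2 (special); 29 ≡ 1 (mod 4), exponent 1; 53 ≡ 1 (mod 4), exponent 1.
All primes ≡ 3 (mod 4) appear to even exponent (or don't appear), so by the two-squares theorem n IS expressible as a sum of two squares.
Step 3: Build a representation. Group n = k² · m with k = 4 and m = 29 · 53 = 1537 (a product of primes ≡ 1 (mod 4)); a representation of m scales to one of n via (k·x)² + (k·y)² = k²(x² + y²). Each prime p ≡ 1 (mod 4) is itself a sum of two squares; find a² by testing p − a² for a perfect square:
  29: 29 − 1² = 28, 29 − 2² = 25 = 5² ⇒ 29 = 2² + 5².
  53: 53 − 1² = 52, 53 − 2² = 49 = 7² ⇒ 53 = 2² + 7².
  Combine using the Brahmagupta–Fibonacci identity (a² + b²)(c² + d²) = (ac − bd)² + (ad + bc)² = (ac + bd)² + (ad − bc)²:
  29 · 53 = 1537: from (2² + 5²)(2² + 7²), take (2·2 − 5·7, 2·7 + 5·2) = (4 − 35, 14 + 10) = (-31, 24); dropping signs (only squares matter) gives (31, 24); check 31² + 24² = 961 + 576 = 1537 ✓.
  Scale by k = 4: (4·31, 4·24) = (124, 96).
Step 4: Order so x ≤ y and verify: 96² + 124² = 9216 + 15376 = 24592 = n. ✓

n = 24592 = 96² + 124² (one valid representation with x ≤ y).


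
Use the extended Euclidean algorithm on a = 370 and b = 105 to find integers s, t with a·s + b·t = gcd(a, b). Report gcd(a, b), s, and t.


Euclidean algorithm on (370, 105) — divide until remainder is 0:
  370 = 3 · 105 + 55
  105 = 1 · 55 + 50
  55 = 1 · 50 + 5
  50 = 10 · 5 + 0
gcd(370, 105) = 5.
Track Bezout coefficients alongside the remainders: start with r₀ = 370 = a·1 + b·0 (s = 1, t = 0) and r₁ = 105 = a·0 + b·1 (s = 0, t = 1); each new remainder r_{k+1} = r_{k-1} − q_k·r_k inherits s_{k+1} = s_{k-1} − q_k·s_k, t_{k+1} = t_{k-1} − q_k·t_k, so r_k = a·s_k + b·t_k at every step:
  q = 3: r = 55, s = 1 − 3·0 = 1, t = 0 − 3·1 = -3  (check: 370·1 + 105·(-3) = 55)
  q = 1: r = 50, s = 0 − 1·1 = -1, t = 1 − 1·(-3) = 4  (check: 370·(-1) + 105·4 = 50)
  q = 1: r = 5, s = 1 − 1·(-1) = 2, t = -3 − 1·4 = -7  (check: 370·2 + 105·(-7) = 5)
The row with r = 5 (the gcd) gives the Bezout coefficients s = 2, t = -7.
Result: 370 · (2) + 105 · (-7) = 5.

gcd(370, 105) = 5; s = 2, t = -7 (check: 370·2 + 105·(-7) = 5).


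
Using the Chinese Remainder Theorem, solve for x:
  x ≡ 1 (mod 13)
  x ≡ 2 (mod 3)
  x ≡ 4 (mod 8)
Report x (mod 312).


Moduli 13, 3, 8 are pairwise coprime; by CRT there is a unique solution modulo M = 13 · 3 · 8 = 312.
Solve pairwise, accumulating the modulus:
  Start with x ≡ 1 (mod 13).
  Combine with x ≡ 2 (mod 3): since gcd(13, 3) = 1, we get a unique residue mod 39.
    Write x = 1 + 13·t and substitute into x ≡ 2 (mod 3): 13·t ≡ 2 − 1 = 1 (mod 3).
    Reduce coefficients mod 3: 1·t ≡ 1 (mod 3).
    So t ≡ 1 (mod 3).
    Then x = 1 + 13·1 = 14, valid modulo lcm(13, 3) = 39: x ≡ 14 (mod 39).
  Combine with x ≡ 4 (mod 8): since gcd(39, 8) = 1, we get a unique residue mod 312.
    Write x = 14 + 39·t and substitute into x ≡ 4 (mod 8): 39·t ≡ 4 − 14 = -10 (mod 8).
    Reduce coefficients mod 8: 7·t ≡ 6 (mod 8).
    The inverse of 7 mod 8 is 7 (since 7·7 = 49 = 6·8 + 1), so t ≡ 7·6 = 42 ≡ 2 (mod 8).
    Then x = 14 + 39·2 = 92, valid modulo lcm(39, 8) = 312: x ≡ 92 (mod 312).
Verify: 92 mod 13 = 1 ✓, 92 mod 3 = 2 ✓, 92 mod 8 = 4 ✓.

x ≡ 92 (mod 312).


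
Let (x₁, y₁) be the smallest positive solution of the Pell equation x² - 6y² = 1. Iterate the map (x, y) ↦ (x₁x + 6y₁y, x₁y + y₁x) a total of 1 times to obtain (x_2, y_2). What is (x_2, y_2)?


Step 1: Find the fundamental solution (x₁, y₁) of x² - 6y² = 1.
  Expand √6 as a continued fraction. a₀ = ⌊√6⌋ = 2; iterate m_{k+1} = d_k·a_k − m_k, d_{k+1} = (6 − m_{k+1}²)/d_k, a_{k+1} = ⌊(a₀ + m_{k+1})/d_{k+1}⌋ (starting m₀ = 0, d₀ = 1), with convergents p_k = a_k·p_{k-1} + p_{k-2}, q_k = a_k·q_{k-1} + q_{k-2} (p₋₁ = 1, q₋₁ = 0):
  k = 0: a₀ = 2; p₀/q₀ = 2/1; p₀² − 6·q₀² = 4 − 6 = -2.
  k = 1: m = 2, d = 2, a = ⌊(2 + 2)/2⌋ = 2; p/q = (2·2 + 1)/(2·1 + 0) = 5/2; p² − 6·q² = 25 − 24 = 1.
  The first convergent with p² − 6·q² = 1 gives the fundamental solution (x₁, y₁) = (5, 2).
Step 2: Apply the recurrence (x_{n+1}, y_{n+1}) = (x₁x_n + 6y₁y_n, x₁y_n + y₁x_n) repeatedly.
  From (x_1, y_1) = (5, 2): x_2 = 5·5 + 6·2·2 = 49; y_2 = 5·2 + 2·5 = 20.
Step 3: Verify x_2² - 6·y_2² = 2401 - 2400 = 1 (should be 1). ✓

(x_1, y_1) = (5, 2); (x_2, y_2) = (49, 20).


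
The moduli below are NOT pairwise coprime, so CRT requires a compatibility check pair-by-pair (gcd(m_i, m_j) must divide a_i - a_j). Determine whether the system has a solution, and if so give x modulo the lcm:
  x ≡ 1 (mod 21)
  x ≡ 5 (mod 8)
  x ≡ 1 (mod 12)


Moduli 21, 8, 12 are not pairwise coprime, so CRT works modulo lcm(m_i) when all pairwise compatibility conditions hold.
Pairwise compatibility: gcd(m_i, m_j) must divide a_i - a_j for every pair.
Merge one congruence at a time:
  Start: x ≡ 1 (mod 21).
  Combine with x ≡ 5 (mod 8): gcd(21, 8) = 1; 5 - 1 = 4, which IS divisible by 1, so compatible.
    Write x = 1 + 21·t and substitute into x ≡ 5 (mod 8): 21·t ≡ 5 − 1 = 4 (mod 8).
    Reduce coefficients mod 8: 5·t ≡ 4 (mod 8).
    The inverse of 5 mod 8 is 5 (since 5·5 = 25 = 3·8 + 1), so t ≡ 5·4 = 20 ≡ 4 (mod 8).
    Then x = 1 + 21·4 = 85, valid modulo lcm(21, 8) = 168: x ≡ 85 (mod 168).
  Combine with x ≡ 1 (mod 12): gcd(168, 12) = 12; 1 - 85 = -84, which IS divisible by 12, so compatible.
    Write x = 85 + 168·t and substitute into x ≡ 1 (mod 12): 168·t ≡ 1 − 85 = -84 (mod 12).
    Divide the congruence (and modulus) by g = 12: 14·t ≡ -7 (mod 1).
    Modulo 1 every t works; take t = 0.
    Then x = 85 + 168·0 = 85, valid modulo lcm(168, 12) = 168: x ≡ 85 (mod 168).
Verify: 85 mod 21 = 1, 85 mod 8 = 5, 85 mod 12 = 1.

x ≡ 85 (mod 168).


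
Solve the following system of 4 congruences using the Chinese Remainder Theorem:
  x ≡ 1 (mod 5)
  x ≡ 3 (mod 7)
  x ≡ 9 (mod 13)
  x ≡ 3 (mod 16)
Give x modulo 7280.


Product of moduli M = 5 · 7 · 13 · 16 = 7280.
Merge one congruence at a time:
  Start: x ≡ 1 (mod 5).
  Combine with x ≡ 3 (mod 7); new modulus lcm = 35.
    Write x = 1 + 5·t and substitute into x ≡ 3 (mod 7): 5·t ≡ 3 − 1 = 2 (mod 7).
    The inverse of 5 mod 7 is 3 (since 5·3 = 15 = 2·7 + 1), so t ≡ 3·2 = 6 ≡ 6 (mod 7).
    Then x = 1 + 5·6 = 31, valid modulo lcm(5, 7) = 35: x ≡ 31 (mod 35).
  Combine with x ≡ 9 (mod 13); new modulus lcm = 455.
    Write x = 31 + 35·t and substitute into x ≡ 9 (mod 13): 35·t ≡ 9 − 31 = -22 (mod 13).
    Reduce coefficients mod 13: 9·t ≡ 4 (mod 13).
    The inverse of 9 mod 13 is 3 (since 9·3 = 27 = 2·13 + 1), so t ≡ 3·4 = 12 ≡ 12 (mod 13).
    Then x = 31 + 35·12 = 451, valid modulo lcm(35, 13) = 455: x ≡ 451 (mod 455).
  Combine with x ≡ 3 (mod 16); new modulus lcm = 7280.
    Write x = 451 + 455·t and substitute into x ≡ 3 (mod 16): 455·t ≡ 3 − 451 = -448 (mod 16).
    Reduce coefficients mod 16: 7·t ≡ 0 (mod 16).
    The inverse of 7 mod 16 is 7 (since 7·7 = 49 = 3·16 + 1), so t ≡ 7·0 = 0 ≡ 0 (mod 16).
    Then x = 451 + 455·0 = 451, valid modulo lcm(455, 16) = 7280: x ≡ 451 (mod 7280).
Verify against each original: 451 mod 5 = 1, 451 mod 7 = 3, 451 mod 13 = 9, 451 mod 16 = 3.

x ≡ 451 (mod 7280).


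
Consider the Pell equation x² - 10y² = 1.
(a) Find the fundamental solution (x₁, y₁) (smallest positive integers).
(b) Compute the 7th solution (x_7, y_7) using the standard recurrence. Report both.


Step 1: Find the fundamental solution (x₁, y₁) of x² - 10y² = 1.
  Expand √10 as a continued fraction. a₀ = ⌊√10⌋ = 3; iterate m_{k+1} = d_k·a_k − m_k, d_{k+1} = (10 − m_{k+1}²)/d_k, a_{k+1} = ⌊(a₀ + m_{k+1})/d_{k+1}⌋ (starting m₀ = 0, d₀ = 1), with convergents p_k = a_k·p_{k-1} + p_{k-2}, q_k = a_k·q_{k-1} + q_{k-2} (p₋₁ = 1, q₋₁ = 0):
  k = 0: a₀ = 3; p₀/q₀ = 3/1; p₀² − 10·q₀² = 9 − 10 = -1.
  k = 1: m = 3, d = 1, a = ⌊(3 + 3)/1⌋ = 6; p/q = (6·3 + 1)/(6·1 + 0) = 19/6; p² − 10·q² = 361 − 360 = 1.
  The first convergent with p² − 10·q² = 1 gives the fundamental solution (x₁, y₁) = (19, 6).
Step 2: Apply the recurrence (x_{n+1}, y_{n+1}) = (x₁x_n + 10y₁y_n, x₁y_n + y₁x_n) repeatedly.
  From (x_1, y_1) = (19, 6): x_2 = 19·19 + 10·6·6 = 721; y_2 = 19·6 + 6·19 = 228.
  From (x_2, y_2) = (721, 228): x_3 = 19·721 + 10·6·228 = 27379; y_3 = 19·228 + 6·721 = 8658.
  From (x_3, y_3) = (27379, 8658): x_4 = 19·27379 + 10·6·8658 = 1039681; y_4 = 19·8658 + 6·27379 = 328776.
  From (x_4, y_4) = (1039681, 328776): x_5 = 19·1039681 + 10·6·328776 = 39480499; y_5 = 19·328776 + 6·1039681 = 12484830.
  From (x_5, y_5) = (39480499, 12484830): x_6 = 19·39480499 + 10·6·12484830 = 1499219281; y_6 = 19·12484830 + 6·39480499 = 474094764.
  From (x_6, y_6) = (1499219281, 474094764): x_7 = 19·1499219281 + 10·6·474094764 = 56930852179; y_7 = 19·474094764 + 6·1499219281 = 18003116202.
Step 3: Verify x_7² - 10·y_7² = 3241121929827149048041 - 3241121929827149048040 = 1 (should be 1). ✓

(x_1, y_1) = (19, 6); (x_7, y_7) = (56930852179, 18003116202).


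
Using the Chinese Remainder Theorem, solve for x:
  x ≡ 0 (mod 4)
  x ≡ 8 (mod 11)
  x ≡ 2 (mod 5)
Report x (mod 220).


Moduli 4, 11, 5 are pairwise coprime; by CRT there is a unique solution modulo M = 4 · 11 · 5 = 220.
Solve pairwise, accumulating the modulus:
  Start with x ≡ 0 (mod 4).
  Combine with x ≡ 8 (mod 11): since gcd(4, 11) = 1, we get a unique residue mod 44.
    Write x = 0 + 4·t and substitute into x ≡ 8 (mod 11): 4·t ≡ 8 − 0 = 8 (mod 11).
    The inverse of 4 mod 11 is 3 (since 4·3 = 12 = 1·11 + 1), so t ≡ 3·8 = 24 ≡ 2 (mod 11).
    Then x = 0 + 4·2 = 8, valid modulo lcm(4, 11) = 44: x ≡ 8 (mod 44).
  Combine with x ≡ 2 (mod 5): since gcd(44, 5) = 1, we get a unique residue mod 220.
    Write x = 8 + 44·t and substitute into x ≡ 2 (mod 5): 44·t ≡ 2 − 8 = -6 (mod 5).
    Reduce coefficients mod 5: 4·t ≡ 4 (mod 5).
    The inverse of 4 mod 5 is 4 (since 4·4 = 16 = 3·5 + 1), so t ≡ 4·4 = 16 ≡ 1 (mod 5).
    Then x = 8 + 44·1 = 52, valid modulo lcm(44, 5) = 220: x ≡ 52 (mod 220).
Verify: 52 mod 4 = 0 ✓, 52 mod 11 = 8 ✓, 52 mod 5 = 2 ✓.

x ≡ 52 (mod 220).


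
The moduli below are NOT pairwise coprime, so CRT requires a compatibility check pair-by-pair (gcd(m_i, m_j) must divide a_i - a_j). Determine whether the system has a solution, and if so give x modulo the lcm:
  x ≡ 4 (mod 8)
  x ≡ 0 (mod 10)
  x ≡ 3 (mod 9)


Moduli 8, 10, 9 are not pairwise coprime, so CRT works modulo lcm(m_i) when all pairwise compatibility conditions hold.
Pairwise compatibility: gcd(m_i, m_j) must divide a_i - a_j for every pair.
Merge one congruence at a time:
  Start: x ≡ 4 (mod 8).
  Combine with x ≡ 0 (mod 10): gcd(8, 10) = 2; 0 - 4 = -4, which IS divisible by 2, so compatible.
    Write x = 4 + 8·t and substitute into x ≡ 0 (mod 10): 8·t ≡ 0 − 4 = -4 (mod 10).
    Divide the congruence (and modulus) by g = 2: 4·t ≡ -2 (mod 5).
    Reduce coefficients mod 5: 4·t ≡ 3 (mod 5).
    The inverse of 4 mod 5 is 4 (since 4·4 = 16 = 3·5 + 1), so t ≡ 4·3 = 12 ≡ 2 (mod 5).
    Then x = 4 + 8·2 = 20, valid modulo lcm(8, 10) = 40: x ≡ 20 (mod 40).
  Combine with x ≡ 3 (mod 9): gcd(40, 9) = 1; 3 - 20 = -17, which IS divisible by 1, so compatible.
    Write x = 20 + 40·t and substitute into x ≡ 3 (mod 9): 40·t ≡ 3 − 20 = -17 (mod 9).
    Reduce coefficients mod 9: 4·t ≡ 1 (mod 9).
    The inverse of 4 mod 9 is 7 (since 4·7 = 28 = 3·9 + 1), so t ≡ 7·1 = 7 ≡ 7 (mod 9).
    Then x = 20 + 40·7 = 300, valid modulo lcm(40, 9) = 360: x ≡ 300 (mod 360).
Verify: 300 mod 8 = 4, 300 mod 10 = 0, 300 mod 9 = 3.

x ≡ 300 (mod 360).


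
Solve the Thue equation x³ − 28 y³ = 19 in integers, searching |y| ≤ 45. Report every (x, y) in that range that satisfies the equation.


The equation is x³ - 28y³ = 19. For fixed y, x³ = 28·y³ + 19, so a solution requires the RHS to be a perfect cube.
Strategy: iterate y from -45 to 45, compute RHS = 28·y³ + 19, and check whether it is a (positive or negative) perfect cube.
Check small values of y:
  y = 0: RHS = 19 is not a perfect cube.
  y = 1: RHS = 47 is not a perfect cube.
  y = -1: RHS = -9 is not a perfect cube.
  y = 2: RHS = 243 is not a perfect cube.
  y = -2: RHS = -205 is not a perfect cube.
  y = 3: RHS = 775 is not a perfect cube.
  y = -3: RHS = -737 is not a perfect cube.
Continuing the search up to |y| = 45 finds no solutions either.
No (x, y) in the scanned range satisfies the equation.

No integer solutions with |y| ≤ 45.


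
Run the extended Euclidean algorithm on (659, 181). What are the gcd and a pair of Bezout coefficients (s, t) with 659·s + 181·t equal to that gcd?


Euclidean algorithm on (659, 181) — divide until remainder is 0:
  659 = 3 · 181 + 116
  181 = 1 · 116 + 65
  116 = 1 · 65 + 51
  65 = 1 · 51 + 14
  51 = 3 · 14 + 9
  14 = 1 · 9 + 5
  9 = 1 · 5 + 4
  5 = 1 · 4 + 1
  4 = 4 · 1 + 0
gcd(659, 181) = 1.
Track Bezout coefficients alongside the remainders: start with r₀ = 659 = a·1 + b·0 (s = 1, t = 0) and r₁ = 181 = a·0 + b·1 (s = 0, t = 1); each new remainder r_{k+1} = r_{k-1} − q_k·r_k inherits s_{k+1} = s_{k-1} − q_k·s_k, t_{k+1} = t_{k-1} − q_k·t_k, so r_k = a·s_k + b·t_k at every step:
  q = 3: r = 116, s = 1 − 3·0 = 1, t = 0 − 3·1 = -3  (check: 659·1 + 181·(-3) = 116)
  q = 1: r = 65, s = 0 − 1·1 = -1, t = 1 − 1·(-3) = 4  (check: 659·(-1) + 181·4 = 65)
  q = 1: r = 51, s = 1 − 1·(-1) = 2, t = -3 − 1·4 = -7  (check: 659·2 + 181·(-7) = 51)
  q = 1: r = 14, s = -1 − 1·2 = -3, t = 4 − 1·(-7) = 11  (check: 659·(-3) + 181·11 = 14)
  q = 3: r = 9, s = 2 − 3·(-3) = 11, t = -7 − 3·11 = -40  (check: 659·11 + 181·(-40) = 9)
  q = 1: r = 5, s = -3 − 1·11 = -14, t = 11 − 1·(-40) = 51  (check: 659·(-14) + 181·51 = 5)
  q = 1: r = 4, s = 11 − 1·(-14) = 25, t = -40 − 1·51 = -91  (check: 659·25 + 181·(-91) = 4)
  q = 1: r = 1, s = -14 − 1·25 = -39, t = 51 − 1·(-91) = 142  (check: 659·(-39) + 181·142 = 1)
The row with r = 1 (the gcd) gives the Bezout coefficients s = -39, t = 142.
Result: 659 · (-39) + 181 · (142) = 1.

gcd(659, 181) = 1; s = -39, t = 142 (check: 659·(-39) + 181·142 = 1).


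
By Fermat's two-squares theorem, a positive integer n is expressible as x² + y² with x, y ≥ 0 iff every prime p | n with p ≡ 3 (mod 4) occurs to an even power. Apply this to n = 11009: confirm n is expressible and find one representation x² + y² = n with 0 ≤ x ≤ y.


Step 1: Factor n = 11009 = 101 · 109.
Step 2: Check the mod-4 condition on each prime factor: 101 ≡ 1 (mod 4), exponent 1; 109 ≡ 1 (mod 4), exponent 1.
All primes ≡ 3 (mod 4) appear to even exponent (or don't appear), so by the two-squares theorem n IS expressible as a sum of two squares.
Step 3: Build a representation. Here n = 101 · 109 is a product of primes ≡ 1 (mod 4). Each prime p ≡ 1 (mod 4) is itself a sum of two squares; find a² by testing p − a² for a perfect square:
  101: 101 − 1² = 100 = 10² ⇒ 101 = 1² + 10².
  109: 109 − 1² = 108, 109 − 2² = 105, 109 − 3² = 100 = 10² ⇒ 109 = 3² + 10².
  Combine using the Brahmagupta–Fibonacci identity (a² + b²)(c² + d²) = (ac − bd)² + (ad + bc)² = (ac + bd)² + (ad − bc)²:
  101 · 109 = 11009: from (1² + 10²)(3² + 10²), take (1·3 − 10·10, 1·10 + 10·3) = (3 − 100, 10 + 30) = (-97, 40); dropping signs (only squares matter) gives (97, 40); check 97² + 40² = 9409 + 1600 = 11009 ✓.
Step 4: Order so x ≤ y and verify: 40² + 97² = 1600 + 9409 = 11009 = n. ✓

n = 11009 = 40² + 97² (one valid representation with x ≤ y).


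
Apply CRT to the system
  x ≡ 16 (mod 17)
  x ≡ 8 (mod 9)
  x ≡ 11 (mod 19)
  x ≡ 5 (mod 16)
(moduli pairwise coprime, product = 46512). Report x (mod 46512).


Product of moduli M = 17 · 9 · 19 · 16 = 46512.
Merge one congruence at a time:
  Start: x ≡ 16 (mod 17).
  Combine with x ≡ 8 (mod 9); new modulus lcm = 153.
    Write x = 16 + 17·t and substitute into x ≡ 8 (mod 9): 17·t ≡ 8 − 16 = -8 (mod 9).
    Reduce coefficients mod 9: 8·t ≡ 1 (mod 9).
    The inverse of 8 mod 9 is 8 (since 8·8 = 64 = 7·9 + 1), so t ≡ 8·1 = 8 ≡ 8 (mod 9).
    Then x = 16 + 17·8 = 152, valid modulo lcm(17, 9) = 153: x ≡ 152 (mod 153).
  Combine with x ≡ 11 (mod 19); new modulus lcm = 2907.
    Write x = 152 + 153·t and substitute into x ≡ 11 (mod 19): 153·t ≡ 11 − 152 = -141 (mod 19).
    Reduce coefficients mod 19: 1·t ≡ 11 (mod 19).
    So t ≡ 11 (mod 19).
    Then x = 152 + 153·11 = 1835, valid modulo lcm(153, 19) = 2907: x ≡ 1835 (mod 2907).
  Combine with x ≡ 5 (mod 16); new modulus lcm = 46512.
    Write x = 1835 + 2907·t and substitute into x ≡ 5 (mod 16): 2907·t ≡ 5 − 1835 = -1830 (mod 16).
    Reduce coefficients mod 16: 11·t ≡ 10 (mod 16).
    The inverse of 11 mod 16 is 3 (since 11·3 = 33 = 2·16 + 1), so t ≡ 3·10 = 30 ≡ 14 (mod 16).
    Then x = 1835 + 2907·14 = 42533, valid modulo lcm(2907, 16) = 46512: x ≡ 42533 (mod 46512).
Verify against each original: 42533 mod 17 = 16, 42533 mod 9 = 8, 42533 mod 19 = 11, 42533 mod 16 = 5.

x ≡ 42533 (mod 46512).


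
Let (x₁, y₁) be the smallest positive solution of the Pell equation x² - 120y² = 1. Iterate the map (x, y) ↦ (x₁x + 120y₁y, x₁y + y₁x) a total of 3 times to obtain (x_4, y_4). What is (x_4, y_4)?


Step 1: Find the fundamental solution (x₁, y₁) of x² - 120y² = 1.
  Expand √120 as a continued fraction. a₀ = ⌊√120⌋ = 10; iterate m_{k+1} = d_k·a_k − m_k, d_{k+1} = (120 − m_{k+1}²)/d_k, a_{k+1} = ⌊(a₀ + m_{k+1})/d_{k+1}⌋ (starting m₀ = 0, d₀ = 1), with convergents p_k = a_k·p_{k-1} + p_{k-2}, q_k = a_k·q_{k-1} + q_{k-2} (p₋₁ = 1, q₋₁ = 0):
  k = 0: a₀ = 10; p₀/q₀ = 10/1; p₀² − 120·q₀² = 100 − 120 = -20.
  k = 1: m = 10, d = 20, a = ⌊(10 + 10)/20⌋ = 1; p/q = (1·10 + 1)/(1·1 + 0) = 11/1; p² − 120·q² = 121 − 120 = 1.
  The first convergent with p² − 120·q² = 1 gives the fundamental solution (x₁, y₁) = (11, 1).
Step 2: Apply the recurrence (x_{n+1}, y_{n+1}) = (x₁x_n + 120y₁y_n, x₁y_n + y₁x_n) repeatedly.
  From (x_1, y_1) = (11, 1): x_2 = 11·11 + 120·1·1 = 241; y_2 = 11·1 + 1·11 = 22.
  From (x_2, y_2) = (241, 22): x_3 = 11·241 + 120·1·22 = 5291; y_3 = 11·22 + 1·241 = 483.
  From (x_3, y_3) = (5291, 483): x_4 = 11·5291 + 120·1·483 = 116161; y_4 = 11·483 + 1·5291 = 10604.
Step 3: Verify x_4² - 120·y_4² = 13493377921 - 13493377920 = 1 (should be 1). ✓

(x_1, y_1) = (11, 1); (x_4, y_4) = (116161, 10604).


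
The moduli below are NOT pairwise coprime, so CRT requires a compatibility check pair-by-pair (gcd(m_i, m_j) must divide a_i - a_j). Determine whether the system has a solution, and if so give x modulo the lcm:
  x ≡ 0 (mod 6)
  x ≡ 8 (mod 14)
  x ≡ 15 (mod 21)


Moduli 6, 14, 21 are not pairwise coprime, so CRT works modulo lcm(m_i) when all pairwise compatibility conditions hold.
Pairwise compatibility: gcd(m_i, m_j) must divide a_i - a_j for every pair.
Merge one congruence at a time:
  Start: x ≡ 0 (mod 6).
  Combine with x ≡ 8 (mod 14): gcd(6, 14) = 2; 8 - 0 = 8, which IS divisible by 2, so compatible.
    Write x = 0 + 6·t and substitute into x ≡ 8 (mod 14): 6·t ≡ 8 − 0 = 8 (mod 14).
    Divide the congruence (and modulus) by g = 2: 3·t ≡ 4 (mod 7).
    The inverse of 3 mod 7 is 5 (since 3·5 = 15 = 2·7 + 1), so t ≡ 5·4 = 20 ≡ 6 (mod 7).
    Then x = 0 + 6·6 = 36, valid modulo lcm(6, 14) = 42: x ≡ 36 (mod 42).
  Combine with x ≡ 15 (mod 21): gcd(42, 21) = 21; 15 - 36 = -21, which IS divisible by 21, so compatible.
    Write x = 36 + 42·t and substitute into x ≡ 15 (mod 21): 42·t ≡ 15 − 36 = -21 (mod 21).
    Divide the congruence (and modulus) by g = 21: 2·t ≡ -1 (mod 1).
    Modulo 1 every t works; take t = 0.
    Then x = 36 + 42·0 = 36, valid modulo lcm(42, 21) = 42: x ≡ 36 (mod 42).
Verify: 36 mod 6 = 0, 36 mod 14 = 8, 36 mod 21 = 15.

x ≡ 36 (mod 42).


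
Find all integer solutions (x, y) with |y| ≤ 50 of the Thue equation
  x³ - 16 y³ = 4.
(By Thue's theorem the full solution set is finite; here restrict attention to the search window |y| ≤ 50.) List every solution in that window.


The equation is x³ - 16y³ = 4. For fixed y, x³ = 16·y³ + 4, so a solution requires the RHS to be a perfect cube.
Strategy: iterate y from -50 to 50, compute RHS = 16·y³ + 4, and check whether it is a (positive or negative) perfect cube.
Check small values of y:
  y = 0: RHS = 4 is not a perfect cube.
  y = 1: RHS = 20 is not a perfect cube.
  y = -1: RHS = -12 is not a perfect cube.
  y = 2: RHS = 132 is not a perfect cube.
  y = -2: RHS = -124 is not a perfect cube.
  y = 3: RHS = 436 is not a perfect cube.
  y = -3: RHS = -428 is not a perfect cube.
Continuing the search up to |y| = 50 finds no solutions either.
No (x, y) in the scanned range satisfies the equation.

No integer solutions with |y| ≤ 50.


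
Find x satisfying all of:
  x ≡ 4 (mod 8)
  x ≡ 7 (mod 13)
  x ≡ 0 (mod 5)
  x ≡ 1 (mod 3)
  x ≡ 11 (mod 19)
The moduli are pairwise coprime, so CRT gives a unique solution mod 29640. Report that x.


Product of moduli M = 8 · 13 · 5 · 3 · 19 = 29640.
Merge one congruence at a time:
  Start: x ≡ 4 (mod 8).
  Combine with x ≡ 7 (mod 13); new modulus lcm = 104.
    Write x = 4 + 8·t and substitute into x ≡ 7 (mod 13): 8·t ≡ 7 − 4 = 3 (mod 13).
    The inverse of 8 mod 13 is 5 (since 8·5 = 40 = 3·13 + 1), so t ≡ 5·3 = 15 ≡ 2 (mod 13).
    Then x = 4 + 8·2 = 20, valid modulo lcm(8, 13) = 104: x ≡ 20 (mod 104).
  Combine with x ≡ 0 (mod 5); new modulus lcm = 520.
    Write x = 20 + 104·t and substitute into x ≡ 0 (mod 5): 104·t ≡ 0 − 20 = -20 (mod 5).
    Reduce coefficients mod 5: 4·t ≡ 0 (mod 5).
    The inverse of 4 mod 5 is 4 (since 4·4 = 16 = 3·5 + 1), so t ≡ 4·0 = 0 ≡ 0 (mod 5).
    Then x = 20 + 104·0 = 20, valid modulo lcm(104, 5) = 520: x ≡ 20 (mod 520).
  Combine with x ≡ 1 (mod 3); new modulus lcm = 1560.
    Write x = 20 + 520·t and substitute into x ≡ 1 (mod 3): 520·t ≡ 1 − 20 = -19 (mod 3).
    Reduce coefficients mod 3: 1·t ≡ 2 (mod 3).
    So t ≡ 2 (mod 3).
    Then x = 20 + 520·2 = 1060, valid modulo lcm(520, 3) = 1560: x ≡ 1060 (mod 1560).
  Combine with x ≡ 11 (mod 19); new modulus lcm = 29640.
    Write x = 1060 + 1560·t and substitute into x ≡ 11 (mod 19): 1560·t ≡ 11 − 1060 = -1049 (mod 19).
    Reduce coefficients mod 19: 2·t ≡ 15 (mod 19).
    The inverse of 2 mod 19 is 10 (since 2·10 = 20 = 1·19 + 1), so t ≡ 10·15 = 150 ≡ 17 (mod 19).
    Then x = 1060 + 1560·17 = 27580, valid modulo lcm(1560, 19) = 29640: x ≡ 27580 (mod 29640).
Verify against each original: 27580 mod 8 = 4, 27580 mod 13 = 7, 27580 mod 5 = 0, 27580 mod 3 = 1, 27580 mod 19 = 11.

x ≡ 27580 (mod 29640).


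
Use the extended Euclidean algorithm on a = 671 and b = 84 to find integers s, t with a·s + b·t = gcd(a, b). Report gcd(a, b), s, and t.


Euclidean algorithm on (671, 84) — divide until remainder is 0:
  671 = 7 · 84 + 83
  84 = 1 · 83 + 1
  83 = 83 · 1 + 0
gcd(671, 84) = 1.
Track Bezout coefficients alongside the remainders: start with r₀ = 671 = a·1 + b·0 (s = 1, t = 0) and r₁ = 84 = a·0 + b·1 (s = 0, t = 1); each new remainder r_{k+1} = r_{k-1} − q_k·r_k inherits s_{k+1} = s_{k-1} − q_k·s_k, t_{k+1} = t_{k-1} − q_k·t_k, so r_k = a·s_k + b·t_k at every step:
  q = 7: r = 83, s = 1 − 7·0 = 1, t = 0 − 7·1 = -7  (check: 671·1 + 84·(-7) = 83)
  q = 1: r = 1, s = 0 − 1·1 = -1, t = 1 − 1·(-7) = 8  (check: 671·(-1) + 84·8 = 1)
The row with r = 1 (the gcd) gives the Bezout coefficients s = -1, t = 8.
Result: 671 · (-1) + 84 · (8) = 1.

gcd(671, 84) = 1; s = -1, t = 8 (check: 671·(-1) + 84·8 = 1).


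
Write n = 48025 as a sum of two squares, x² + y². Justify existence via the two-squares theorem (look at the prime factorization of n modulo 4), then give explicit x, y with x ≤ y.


Step 1: Factor n = 48025 = 5^2 · 17 · 113.
Step 2: Check the mod-4 condition on each prime factor: 5 ≡ 1 (mod 4), exponent 2; 17 ≡ 1 (mod 4), exponent 1; 113 ≡ 1 (mod 4), exponent 1.
All primes ≡ 3 (mod 4) appear to even exponent (or don't appear), so by the two-squares theorem n IS expressible as a sum of two squares.
Step 3: Build a representation. Group n = k² · m with k = 5 and m = 17 · 113 = 1921 (a product of primes ≡ 1 (mod 4)); a representation of m scales to one of n via (k·x)² + (k·y)² = k²(x² + y²). Each prime p ≡ 1 (mod 4) is itself a sum of two squares; find a² by testing p − a² for a perfect square:
  17: 17 − 1² = 16 = 4² ⇒ 17 = 1² + 4².
  113: 113 − 1² = 112, 113 − 2² = 109, 113 − 3² = 104, 113 − 4² = 97, 113 − 5² = 88, 113 − 6² = 77, 113 − 7² = 64 = 8² ⇒ 113 = 7² + 8².
  Combine using the Brahmagupta–Fibonacci identity (a² + b²)(c² + d²) = (ac − bd)² + (ad + bc)² = (ac + bd)² + (ad − bc)²:
  17 · 113 = 1921: from (1² + 4²)(7² + 8²), take (1·7 − 4·8, 1·8 + 4·7) = (7 − 32, 8 + 28) = (-25, 36); dropping signs (only squares matter) gives (25, 36); check 25² + 36² = 625 + 1296 = 1921 ✓.
  Scale by k = 5: (5·25, 5·36) = (125, 180).
Step 4: Order so x ≤ y and verify: 125² + 180² = 15625 + 32400 = 48025 = n. ✓

n = 48025 = 125² + 180² (one valid representation with x ≤ y).


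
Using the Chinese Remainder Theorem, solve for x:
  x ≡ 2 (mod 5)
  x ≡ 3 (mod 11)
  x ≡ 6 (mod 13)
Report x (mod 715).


Moduli 5, 11, 13 are pairwise coprime; by CRT there is a unique solution modulo M = 5 · 11 · 13 = 715.
Solve pairwise, accumulating the modulus:
  Start with x ≡ 2 (mod 5).
  Combine with x ≡ 3 (mod 11): since gcd(5, 11) = 1, we get a unique residue mod 55.
    Write x = 2 + 5·t and substitute into x ≡ 3 (mod 11): 5·t ≡ 3 − 2 = 1 (mod 11).
    The inverse of 5 mod 11 is 9 (since 5·9 = 45 = 4·11 + 1), so t ≡ 9·1 = 9 ≡ 9 (mod 11).
    Then x = 2 + 5·9 = 47, valid modulo lcm(5, 11) = 55: x ≡ 47 (mod 55).
  Combine with x ≡ 6 (mod 13): since gcd(55, 13) = 1, we get a unique residue mod 715.
    Write x = 47 + 55·t and substitute into x ≡ 6 (mod 13): 55·t ≡ 6 − 47 = -41 (mod 13).
    Reduce coefficients mod 13: 3·t ≡ 11 (mod 13).
    The inverse of 3 mod 13 is 9 (since 3·9 = 27 = 2·13 + 1), so t ≡ 9·11 = 99 ≡ 8 (mod 13).
    Then x = 47 + 55·8 = 487, valid modulo lcm(55, 13) = 715: x ≡ 487 (mod 715).
Verify: 487 mod 5 = 2 ✓, 487 mod 11 = 3 ✓, 487 mod 13 = 6 ✓.

x ≡ 487 (mod 715).


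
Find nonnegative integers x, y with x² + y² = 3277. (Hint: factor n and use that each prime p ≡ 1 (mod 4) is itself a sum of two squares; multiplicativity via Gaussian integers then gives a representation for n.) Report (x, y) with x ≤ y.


Step 1: Factor n = 3277 = 29 · 113.
Step 2: Check the mod-4 condition on each prime factor: 29 ≡ 1 (mod 4), exponent 1; 113 ≡ 1 (mod 4), exponent 1.
All primes ≡ 3 (mod 4) appear to even exponent (or don't appear), so by the two-squares theorem n IS expressible as a sum of two squares.
Step 3: Build a representation. Here n = 29 · 113 is a product of primes ≡ 1 (mod 4). Each prime p ≡ 1 (mod 4) is itself a sum of two squares; find a² by testing p − a² for a perfect square:
  29: 29 − 1² = 28, 29 − 2² = 25 = 5² ⇒ 29 = 2² + 5².
  113: 113 − 1² = 112, 113 − 2² = 109, 113 − 3² = 104, 113 − 4² = 97, 113 − 5² = 88, 113 − 6² = 77, 113 − 7² = 64 = 8² ⇒ 113 = 7² + 8².
  Combine using the Brahmagupta–Fibonacci identity (a² + b²)(c² + d²) = (ac − bd)² + (ad + bc)² = (ac + bd)² + (ad − bc)²:
  29 · 113 = 3277: from (2² + 5²)(7² + 8²), take (2·7 − 5·8, 2·8 + 5·7) = (14 − 40, 16 + 35) = (-26, 51); dropping signs (only squares matter) gives (26, 51); check 26² + 51² = 676 + 2601 = 3277 ✓.
Step 4: Order so x ≤ y and verify: 26² + 51² = 676 + 2601 = 3277 = n. ✓

n = 3277 = 26² + 51² (one valid representation with x ≤ y).


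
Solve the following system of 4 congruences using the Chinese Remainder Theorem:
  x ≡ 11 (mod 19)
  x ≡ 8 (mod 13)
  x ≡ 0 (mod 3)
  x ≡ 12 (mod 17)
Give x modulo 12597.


Product of moduli M = 19 · 13 · 3 · 17 = 12597.
Merge one congruence at a time:
  Start: x ≡ 11 (mod 19).
  Combine with x ≡ 8 (mod 13); new modulus lcm = 247.
    Write x = 11 + 19·t and substitute into x ≡ 8 (mod 13): 19·t ≡ 8 − 11 = -3 (mod 13).
    Reduce coefficients mod 13: 6·t ≡ 10 (mod 13).
    The inverse of 6 mod 13 is 11 (since 6·11 = 66 = 5·13 + 1), so t ≡ 11·10 = 110 ≡ 6 (mod 13).
    Then x = 11 + 19·6 = 125, valid modulo lcm(19, 13) = 247: x ≡ 125 (mod 247).
  Combine with x ≡ 0 (mod 3); new modulus lcm = 741.
    Write x = 125 + 247·t and substitute into x ≡ 0 (mod 3): 247·t ≡ 0 − 125 = -125 (mod 3).
    Reduce coefficients mod 3: 1·t ≡ 1 (mod 3).
    So t ≡ 1 (mod 3).
    Then x = 125 + 247·1 = 372, valid modulo lcm(247, 3) = 741: x ≡ 372 (mod 741).
  Combine with x ≡ 12 (mod 17); new modulus lcm = 12597.
    Write x = 372 + 741·t and substitute into x ≡ 12 (mod 17): 741·t ≡ 12 − 372 = -360 (mod 17).
    Reduce coefficients mod 17: 10·t ≡ 14 (mod 17).
    The inverse of 10 mod 17 is 12 (since 10·12 = 120 = 7·17 + 1), so t ≡ 12·14 = 168 ≡ 15 (mod 17).
    Then x = 372 + 741·15 = 11487, valid modulo lcm(741, 17) = 12597: x ≡ 11487 (mod 12597).
Verify against each original: 11487 mod 19 = 11, 11487 mod 13 = 8, 11487 mod 3 = 0, 11487 mod 17 = 12.

x ≡ 11487 (mod 12597).
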